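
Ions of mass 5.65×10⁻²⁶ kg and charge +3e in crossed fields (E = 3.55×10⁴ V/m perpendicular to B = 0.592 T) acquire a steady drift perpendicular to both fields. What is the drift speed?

v_d ≈ 6.00×10⁴ m/s

The steady drift has the magnetic force balancing the electric force, so v_d = E/B.
v_d = 3.55×10⁴/0.592 = 6.00×10⁴ m/s.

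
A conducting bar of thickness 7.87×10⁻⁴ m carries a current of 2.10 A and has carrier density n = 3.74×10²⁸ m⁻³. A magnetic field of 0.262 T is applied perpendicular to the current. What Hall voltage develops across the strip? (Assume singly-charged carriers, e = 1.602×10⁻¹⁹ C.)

V_H ≈ 1.17×10⁻⁷ V

V_H = IB/(n e t).
V_H = (2.10)(0.262)/((3.74×10²⁸)(1.602×10⁻¹⁹)(7.87×10⁻⁴)) ≈ 1.17×10⁻⁷ V.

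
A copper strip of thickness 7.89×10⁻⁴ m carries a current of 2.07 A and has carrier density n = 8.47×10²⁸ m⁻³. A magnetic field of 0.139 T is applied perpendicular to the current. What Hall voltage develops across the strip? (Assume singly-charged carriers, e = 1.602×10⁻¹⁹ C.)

V_H ≈ 2.69×10⁻⁸ V

V_H = IB/(n e t).
V_H = (2.07)(0.139)/((8.47×10²⁸)(1.602×10⁻¹⁹)(7.89×10⁻⁴)) ≈ 2.69×10⁻⁸ V.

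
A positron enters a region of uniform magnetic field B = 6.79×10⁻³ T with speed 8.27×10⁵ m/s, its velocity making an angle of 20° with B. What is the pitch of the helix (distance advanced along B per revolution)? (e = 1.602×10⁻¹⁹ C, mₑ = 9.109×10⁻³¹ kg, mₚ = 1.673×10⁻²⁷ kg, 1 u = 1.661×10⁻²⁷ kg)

v∥ = v cosθ = 8.27×10⁵·cos20° ≈ 7.771×10⁵ m/s.
T = 2πm/(|q|B) = 2π(9.109×10⁻³¹)/((1.602×10⁻¹⁹)(6.79×10⁻³)) ≈ 5.262×10⁻⁹ s.
pitch = v∥ T = (7.771×10⁵)(5.262×10⁻⁹) ≈ 4.09×10⁻³ m.

p ≈ 4.09×10⁻³ m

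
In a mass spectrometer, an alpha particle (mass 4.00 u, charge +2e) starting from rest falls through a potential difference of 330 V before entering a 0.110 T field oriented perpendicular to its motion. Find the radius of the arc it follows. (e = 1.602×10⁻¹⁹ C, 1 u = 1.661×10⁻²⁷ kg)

r ≈ 0.0336 m

Acceleration: |q|V = ½mv² ⇒ v = √(2|q|V/m) = √(2·3.204×10⁻¹⁹·330/6.644×10⁻²⁷) ≈ 1.784×10⁵ m/s.
In the field: r = mv/(|q|B) = (6.644×10⁻²⁷)(1.784×10⁵)/((3.204×10⁻¹⁹)(0.110)) ≈ 0.0336 m.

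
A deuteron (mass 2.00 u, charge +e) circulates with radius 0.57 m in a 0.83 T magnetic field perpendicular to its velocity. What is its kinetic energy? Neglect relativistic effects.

KE ≈ 8.6×10⁻¹³ J

v = |q|Br/m, then KE = ½mv² = (qBr)²/(2m).
v = (1.602×10⁻¹⁹)(0.83)(0.57)/3.322×10⁻²⁷ ≈ 2.281×10⁷ m/s.
KE = ½(3.322×10⁻²⁷)(2.281×10⁷)² ≈ 8.6×10⁻¹³ J.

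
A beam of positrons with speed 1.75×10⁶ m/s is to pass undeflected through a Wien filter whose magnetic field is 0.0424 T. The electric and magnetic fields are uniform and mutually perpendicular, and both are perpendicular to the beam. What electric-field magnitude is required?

E = 7.42×10⁴ V/m

For straight-line motion qE = qvB, so E = vB.
E = 1.75×10⁶ × 0.0424 = 7.42×10⁴ V/m.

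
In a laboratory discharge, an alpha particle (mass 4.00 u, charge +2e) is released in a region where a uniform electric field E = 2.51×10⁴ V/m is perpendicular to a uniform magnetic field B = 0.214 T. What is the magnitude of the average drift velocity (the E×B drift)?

The steady drift has the magnetic force balancing the electric force, so v_d = E/B.
v_d = 2.51×10⁴/0.214 = 1.17×10⁵ m/s.

v_d ≈ 1.17×10⁵ m/s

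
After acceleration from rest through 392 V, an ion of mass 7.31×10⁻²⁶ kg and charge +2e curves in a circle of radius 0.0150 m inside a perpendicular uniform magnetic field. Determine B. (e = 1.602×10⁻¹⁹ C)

B ≈ 0.892 T

v = √(2|q|V/m) = √(2·3.204×10⁻¹⁹·392/7.31×10⁻²⁶) ≈ 5.862×10⁴ m/s.
B = mv/(|q|r) = (7.31×10⁻²⁶)(5.862×10⁴)/((3.204×10⁻¹⁹)(0.0150)) ≈ 0.892 T.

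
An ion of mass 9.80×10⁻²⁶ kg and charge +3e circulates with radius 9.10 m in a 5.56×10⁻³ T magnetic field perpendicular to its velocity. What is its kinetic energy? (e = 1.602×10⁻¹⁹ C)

v = |q|Br/m, then KE = ½mv² = (qBr)²/(2m).
v = (4.806×10⁻¹⁹)(5.56×10⁻³)(9.10)/9.80×10⁻²⁶ ≈ 2.481×10⁵ m/s.
KE = ½(9.80×10⁻²⁶)(2.481×10⁵)² ≈ 3.02×10⁻¹⁵ J.

KE ≈ 3.02×10⁻¹⁵ J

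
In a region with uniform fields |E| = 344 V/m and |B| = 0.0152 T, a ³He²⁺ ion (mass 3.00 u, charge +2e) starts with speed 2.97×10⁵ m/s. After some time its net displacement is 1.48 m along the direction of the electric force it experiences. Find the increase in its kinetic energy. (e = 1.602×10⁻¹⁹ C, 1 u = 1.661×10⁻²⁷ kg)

ΔKE ≈ 1.63×10⁻¹⁶ J

The magnetic force is always ⟂ v and does no work; only the electric force changes KE.
ΔKE = F_E · d = |q|E d = (3.204×10⁻¹⁹)(344)(1.48) ≈ 1.63×10⁻¹⁶ J.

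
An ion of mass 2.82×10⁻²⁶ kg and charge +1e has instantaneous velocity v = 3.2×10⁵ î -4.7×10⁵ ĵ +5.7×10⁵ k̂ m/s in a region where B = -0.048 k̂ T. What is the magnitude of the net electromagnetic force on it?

v×B = (2.26×10⁴, 1.54×10⁴, 0) N/C.
F = q v×B = (1.602×10⁻¹⁹ C)·(2.26×10⁴, 1.54×10⁴, 0) = (3.61×10⁻¹⁵, 2.46×10⁻¹⁵, 0) N.
|F| = 4.37×10⁻¹⁵ N.

|F| ≈ 4.37×10⁻¹⁵ N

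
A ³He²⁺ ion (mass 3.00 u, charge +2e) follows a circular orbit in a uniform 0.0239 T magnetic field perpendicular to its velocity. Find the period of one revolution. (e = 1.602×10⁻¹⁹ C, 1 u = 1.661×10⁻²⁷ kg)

T ≈ 4.09×10⁻⁶ s

The cyclotron period depends only on m, q, B: T = 2πm/(|q|B).
T = 2π(4.983×10⁻²⁷)/((3.204×10⁻¹⁹)(0.0239)) ≈ 4.09×10⁻⁶ s.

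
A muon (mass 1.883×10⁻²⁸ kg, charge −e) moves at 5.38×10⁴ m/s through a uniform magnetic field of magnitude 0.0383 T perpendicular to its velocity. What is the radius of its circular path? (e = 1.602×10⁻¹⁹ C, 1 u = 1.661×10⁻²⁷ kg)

r ≈ 1.65×10⁻³ m

The magnetic force provides the centripetal force: |q|vB = mv²/r.
r = mv/(|q|B) = (1.883×10⁻²⁸)(5.38×10⁴)/((1.602×10⁻¹⁹)(0.0383)) ≈ 1.65×10⁻³ m.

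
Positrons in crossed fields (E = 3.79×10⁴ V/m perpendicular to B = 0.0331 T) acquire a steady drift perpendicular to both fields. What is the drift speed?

The E×B drift speed is v_d = E/B.
v_d = 3.79×10⁴/0.0331 = 1.15×10⁶ m/s.

v_d ≈ 1.15×10⁶ m/s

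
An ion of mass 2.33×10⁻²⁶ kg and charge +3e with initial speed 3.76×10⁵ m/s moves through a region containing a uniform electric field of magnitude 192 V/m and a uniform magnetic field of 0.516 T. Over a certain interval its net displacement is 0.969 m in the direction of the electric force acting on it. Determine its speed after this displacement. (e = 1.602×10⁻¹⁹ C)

v_f ≈ 3.86×10⁵ m/s

B does no work; ΔKE = |q|E d.
½mv_f² = ½mv₀² + |q|Ed = ½(2.33×10⁻²⁶)(3.76×10⁵)² + (4.806×10⁻¹⁹)(192)(0.969) ≈ 1.647×10⁻¹⁵ J + 8.941×10⁻¹⁷ J ≈ 1.736×10⁻¹⁵ J.
v_f = √(2·1.736×10⁻¹⁵/2.33×10⁻²⁶) ≈ 3.86×10⁵ m/s.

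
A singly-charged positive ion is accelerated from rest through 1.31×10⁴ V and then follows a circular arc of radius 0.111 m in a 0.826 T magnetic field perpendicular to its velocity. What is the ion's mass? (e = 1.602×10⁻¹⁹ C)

m ≈ 5.14×10⁻²⁶ kg

Combine |q|V = ½mv² and r = mv/(|q|B): eliminate v to get m = qB²r²/(2V).
m = (1.602×10⁻¹⁹)(0.826)²(0.111)²/(2·1.31×10⁴) ≈ 5.14×10⁻²⁶ kg.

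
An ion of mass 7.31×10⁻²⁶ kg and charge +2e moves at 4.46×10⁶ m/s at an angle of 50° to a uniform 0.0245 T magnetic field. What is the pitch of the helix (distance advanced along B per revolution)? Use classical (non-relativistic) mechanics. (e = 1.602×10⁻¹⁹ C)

v∥ = v cosθ = 4.46×10⁶·cos50° ≈ 2.867×10⁶ m/s.
T = 2πm/(|q|B) = 2π(7.31×10⁻²⁶)/((3.204×10⁻¹⁹)(0.0245)) ≈ 5.851×10⁻⁵ s.
pitch = v∥ T = (2.867×10⁶)(5.851×10⁻⁵) ≈ 168 m.

p ≈ 168 m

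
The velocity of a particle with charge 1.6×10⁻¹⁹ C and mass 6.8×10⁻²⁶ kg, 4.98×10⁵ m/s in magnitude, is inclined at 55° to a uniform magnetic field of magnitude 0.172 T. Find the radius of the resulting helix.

r ≈ 1.01 m

v⊥ = v sinθ = 4.98×10⁵·sin55° ≈ 4.079×10⁵ m/s.
r = m v⊥/(|q|B) = (6.8×10⁻²⁶)(4.079×10⁵)/((1.6×10⁻¹⁹)(0.172)) ≈ 1.01 m.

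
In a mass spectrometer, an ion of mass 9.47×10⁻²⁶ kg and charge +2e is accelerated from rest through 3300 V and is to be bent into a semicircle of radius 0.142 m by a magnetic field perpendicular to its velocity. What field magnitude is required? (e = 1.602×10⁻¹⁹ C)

B ≈ 0.311 T

v = √(2|q|V/m) = √(2·3.204×10⁻¹⁹·3300/9.47×10⁻²⁶) ≈ 1.494×10⁵ m/s.
B = mv/(|q|r) = (9.47×10⁻²⁶)(1.494×10⁵)/((3.204×10⁻¹⁹)(0.142)) ≈ 0.311 T.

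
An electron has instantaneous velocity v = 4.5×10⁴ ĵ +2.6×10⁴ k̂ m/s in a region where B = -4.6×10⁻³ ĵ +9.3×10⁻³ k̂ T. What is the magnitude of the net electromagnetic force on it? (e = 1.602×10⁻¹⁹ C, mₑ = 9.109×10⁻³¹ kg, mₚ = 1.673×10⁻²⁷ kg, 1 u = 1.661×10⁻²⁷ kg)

v×B = (538, 0, 0) N/C.
F = q v×B = (−1.602×10⁻¹⁹ C)·(538, 0, 0) = (-8.62×10⁻¹⁷, 0, 0) N.
|F| = 8.62×10⁻¹⁷ N.

|F| ≈ 8.62×10⁻¹⁷ N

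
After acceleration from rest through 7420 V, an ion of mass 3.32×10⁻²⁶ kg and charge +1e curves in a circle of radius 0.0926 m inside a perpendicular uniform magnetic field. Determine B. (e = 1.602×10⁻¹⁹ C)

B ≈ 0.599 T

v = √(2|q|V/m) = √(2·1.602×10⁻¹⁹·7420/3.32×10⁻²⁶) ≈ 2.676×10⁵ m/s.
B = mv/(|q|r) = (3.32×10⁻²⁶)(2.676×10⁵)/((1.602×10⁻¹⁹)(0.0926)) ≈ 0.599 T.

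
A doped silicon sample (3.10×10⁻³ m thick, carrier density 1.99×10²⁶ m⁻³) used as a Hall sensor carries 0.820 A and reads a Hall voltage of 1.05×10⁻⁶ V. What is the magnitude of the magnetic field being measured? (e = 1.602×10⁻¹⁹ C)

B ≈ 0.127 T

From V_H = IB/(n e t), B = V_H n e t / I.
B = (1.05×10⁻⁶)(1.99×10²⁶)(1.602×10⁻¹⁹)(3.10×10⁻³)/0.820 ≈ 0.127 T.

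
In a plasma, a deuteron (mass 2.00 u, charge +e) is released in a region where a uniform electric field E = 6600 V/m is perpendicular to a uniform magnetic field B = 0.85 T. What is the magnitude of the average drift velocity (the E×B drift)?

In crossed fields the guiding centre drifts at v_d = |E×B|/B² = E/B, independent of charge and mass.
v_d = 6600/0.85 = 7800 m/s.

v_d ≈ 7800 m/s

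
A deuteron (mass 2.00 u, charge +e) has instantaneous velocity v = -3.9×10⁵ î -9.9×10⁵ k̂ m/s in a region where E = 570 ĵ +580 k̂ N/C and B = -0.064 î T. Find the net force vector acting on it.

v×B = (0, 6.34×10⁴, 0) N/C.
E + v×B = (0, 6.39×10⁴, 580) N/C.
F = q(E + v×B) = (1.602×10⁻¹⁹ C)·(0, 6.39×10⁴, 580) = (0, 1.02×10⁻¹⁴, 9.29×10⁻¹⁷) N.

F ≈ (0, 1.02×10⁻¹⁴, 9.29×10⁻¹⁷) N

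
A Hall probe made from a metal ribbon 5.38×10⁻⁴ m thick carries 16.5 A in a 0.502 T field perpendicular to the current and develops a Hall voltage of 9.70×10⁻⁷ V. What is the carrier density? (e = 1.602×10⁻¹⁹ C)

From V_H = IB/(n e t), n = IB/(V_H e t).
n = (16.5)(0.502)/((9.70×10⁻⁷)(1.602×10⁻¹⁹)(5.38×10⁻⁴)) ≈ 9.91×10²⁸ m⁻³.

n ≈ 9.91×10²⁸ m⁻³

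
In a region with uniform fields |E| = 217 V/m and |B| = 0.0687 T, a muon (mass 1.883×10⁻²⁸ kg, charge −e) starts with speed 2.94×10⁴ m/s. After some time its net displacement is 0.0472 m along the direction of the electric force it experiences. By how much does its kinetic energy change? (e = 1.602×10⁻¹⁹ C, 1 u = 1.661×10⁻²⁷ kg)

ΔKE ≈ 1.64×10⁻¹⁸ J

The magnetic force is always ⟂ v and does no work; only the electric force changes KE.
ΔKE = F_E · d = |q|E d = (1.602×10⁻¹⁹)(217)(0.0472) ≈ 1.64×10⁻¹⁸ J.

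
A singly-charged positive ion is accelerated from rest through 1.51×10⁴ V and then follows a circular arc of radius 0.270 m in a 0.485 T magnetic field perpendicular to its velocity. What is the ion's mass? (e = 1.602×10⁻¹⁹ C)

m ≈ 9.10×10⁻²⁶ kg

Combine |q|V = ½mv² and r = mv/(|q|B): eliminate v to get m = qB²r²/(2V).
m = (1.602×10⁻¹⁹)(0.485)²(0.270)²/(2·1.51×10⁴) ≈ 9.10×10⁻²⁶ kg.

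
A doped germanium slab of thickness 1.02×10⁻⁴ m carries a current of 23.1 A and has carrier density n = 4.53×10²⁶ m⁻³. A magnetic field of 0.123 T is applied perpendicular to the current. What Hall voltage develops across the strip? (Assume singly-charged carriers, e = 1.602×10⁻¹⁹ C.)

V_H = IB/(n e t).
V_H = (23.1)(0.123)/((4.53×10²⁶)(1.602×10⁻¹⁹)(1.02×10⁻⁴)) ≈ 3.84×10⁻⁴ V.

V_H ≈ 3.84×10⁻⁴ V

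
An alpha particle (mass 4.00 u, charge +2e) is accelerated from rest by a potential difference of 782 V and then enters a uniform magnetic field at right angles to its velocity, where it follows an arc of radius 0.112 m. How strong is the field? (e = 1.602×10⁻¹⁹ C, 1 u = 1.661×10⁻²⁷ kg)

v = √(2|q|V/m) = √(2·3.204×10⁻¹⁹·782/6.644×10⁻²⁷) ≈ 2.746×10⁵ m/s.
B = mv/(|q|r) = (6.644×10⁻²⁷)(2.746×10⁵)/((3.204×10⁻¹⁹)(0.112)) ≈ 0.0508 T.

B ≈ 0.0508 T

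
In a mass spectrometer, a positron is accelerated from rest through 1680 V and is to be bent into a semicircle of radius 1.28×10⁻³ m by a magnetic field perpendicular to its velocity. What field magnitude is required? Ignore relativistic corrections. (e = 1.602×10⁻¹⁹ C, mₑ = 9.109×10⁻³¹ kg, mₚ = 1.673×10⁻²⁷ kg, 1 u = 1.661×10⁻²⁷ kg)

v = √(2|q|V/m) = √(2·1.602×10⁻¹⁹·1680/9.109×10⁻³¹) ≈ 2.431×10⁷ m/s.
B = mv/(|q|r) = (9.109×10⁻³¹)(2.431×10⁷)/((1.602×10⁻¹⁹)(1.28×10⁻³)) ≈ 0.108 T.

B ≈ 0.108 T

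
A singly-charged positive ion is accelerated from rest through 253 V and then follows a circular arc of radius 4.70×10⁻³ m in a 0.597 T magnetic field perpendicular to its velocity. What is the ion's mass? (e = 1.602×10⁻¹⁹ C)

m ≈ 2.49×10⁻²⁷ kg

Combine |q|V = ½mv² and r = mv/(|q|B): eliminate v to get m = qB²r²/(2V).
m = (1.602×10⁻¹⁹)(0.597)²(4.70×10⁻³)²/(2·253) ≈ 2.49×10⁻²⁷ kg.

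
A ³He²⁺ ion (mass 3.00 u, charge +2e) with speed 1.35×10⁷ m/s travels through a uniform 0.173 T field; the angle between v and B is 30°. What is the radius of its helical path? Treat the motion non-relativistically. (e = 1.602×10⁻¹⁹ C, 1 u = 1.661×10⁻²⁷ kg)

v⊥ = v sinθ = 1.35×10⁷·sin30° ≈ 6.750×10⁶ m/s.
r = m v⊥/(|q|B) = (4.983×10⁻²⁷)(6.750×10⁶)/((3.204×10⁻¹⁹)(0.173)) ≈ 0.607 m.

r ≈ 0.607 m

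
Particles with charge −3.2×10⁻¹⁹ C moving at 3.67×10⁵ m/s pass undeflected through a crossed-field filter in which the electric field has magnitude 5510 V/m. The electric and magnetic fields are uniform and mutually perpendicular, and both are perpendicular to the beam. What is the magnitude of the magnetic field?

Balance of forces in the selector: qE = qvB ⇒ B = E/v.
B = 5510/3.67×10⁵ = 0.0150 T.

B = 0.0150 T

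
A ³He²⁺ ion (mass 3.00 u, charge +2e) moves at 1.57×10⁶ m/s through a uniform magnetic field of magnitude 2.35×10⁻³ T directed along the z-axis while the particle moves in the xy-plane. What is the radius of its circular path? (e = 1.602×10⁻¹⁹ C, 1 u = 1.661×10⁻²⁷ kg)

r ≈ 10.4 m

The magnetic force provides the centripetal force: |q|vB = mv²/r.
r = mv/(|q|B) = (4.983×10⁻²⁷)(1.57×10⁶)/((3.204×10⁻¹⁹)(2.35×10⁻³)) ≈ 10.4 m.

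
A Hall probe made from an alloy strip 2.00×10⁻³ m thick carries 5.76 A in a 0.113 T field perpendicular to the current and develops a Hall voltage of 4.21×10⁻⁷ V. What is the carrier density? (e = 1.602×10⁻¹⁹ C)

n ≈ 4.83×10²⁷ m⁻³

From V_H = IB/(n e t), n = IB/(V_H e t).
n = (5.76)(0.113)/((4.21×10⁻⁷)(1.602×10⁻¹⁹)(2.00×10⁻³)) ≈ 4.83×10²⁷ m⁻³.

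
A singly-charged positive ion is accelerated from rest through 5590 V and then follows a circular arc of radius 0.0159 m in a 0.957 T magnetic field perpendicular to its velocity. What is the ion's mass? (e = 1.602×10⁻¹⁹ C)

Combine |q|V = ½mv² and r = mv/(|q|B): eliminate v to get m = qB²r²/(2V).
m = (1.602×10⁻¹⁹)(0.957)²(0.0159)²/(2·5590) ≈ 3.32×10⁻²⁷ kg.

m ≈ 3.32×10⁻²⁷ kg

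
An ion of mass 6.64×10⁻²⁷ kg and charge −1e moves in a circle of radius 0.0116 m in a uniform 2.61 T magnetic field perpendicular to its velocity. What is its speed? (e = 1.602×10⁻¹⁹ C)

v ≈ 7.30×10⁵ m/s

From |q|vB = mv²/r, v = |q|Br/m.
v = (1.602×10⁻¹⁹)(2.61)(0.0116)/6.64×10⁻²⁷ ≈ 7.30×10⁵ m/s.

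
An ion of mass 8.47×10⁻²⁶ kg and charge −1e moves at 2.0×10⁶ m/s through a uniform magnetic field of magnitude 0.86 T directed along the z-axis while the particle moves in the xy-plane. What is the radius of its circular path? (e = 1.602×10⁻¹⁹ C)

r ≈ 1.2 m

The magnetic force provides the centripetal force: |q|vB = mv²/r.
r = mv/(|q|B) = (8.47×10⁻²⁶)(2.0×10⁶)/((1.602×10⁻¹⁹)(0.86)) ≈ 1.2 m.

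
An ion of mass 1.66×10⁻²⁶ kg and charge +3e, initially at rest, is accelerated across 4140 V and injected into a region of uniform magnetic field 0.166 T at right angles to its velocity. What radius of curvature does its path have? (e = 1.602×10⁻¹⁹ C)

r ≈ 0.102 m

Acceleration: |q|V = ½mv² ⇒ v = √(2|q|V/m) = √(2·4.806×10⁻¹⁹·4140/1.66×10⁻²⁶) ≈ 4.896×10⁵ m/s.
In the field: r = mv/(|q|B) = (1.66×10⁻²⁶)(4.896×10⁵)/((4.806×10⁻¹⁹)(0.166)) ≈ 0.102 m.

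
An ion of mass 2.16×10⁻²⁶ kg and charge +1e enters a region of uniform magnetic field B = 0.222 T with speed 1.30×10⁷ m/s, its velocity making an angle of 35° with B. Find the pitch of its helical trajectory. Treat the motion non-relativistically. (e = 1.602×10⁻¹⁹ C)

p ≈ 40.6 m

v∥ = v cosθ = 1.30×10⁷·cos35° ≈ 1.065×10⁷ m/s.
T = 2πm/(|q|B) = 2π(2.16×10⁻²⁶)/((1.602×10⁻¹⁹)(0.222)) ≈ 3.816×10⁻⁶ s.
pitch = v∥ T = (1.065×10⁷)(3.816×10⁻⁶) ≈ 40.6 m.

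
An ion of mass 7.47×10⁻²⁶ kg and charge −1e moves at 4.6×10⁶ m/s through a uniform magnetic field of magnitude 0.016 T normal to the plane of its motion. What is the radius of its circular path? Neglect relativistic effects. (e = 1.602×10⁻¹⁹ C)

The magnetic force provides the centripetal force: |q|vB = mv²/r.
r = mv/(|q|B) = (7.47×10⁻²⁶)(4.6×10⁶)/((1.602×10⁻¹⁹)(0.016)) ≈ 130 m.

r ≈ 130 m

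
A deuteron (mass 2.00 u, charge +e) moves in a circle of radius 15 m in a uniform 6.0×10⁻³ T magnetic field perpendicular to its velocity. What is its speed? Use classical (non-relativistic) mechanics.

From |q|vB = mv²/r, v = |q|Br/m.
v = (1.602×10⁻¹⁹)(6.0×10⁻³)(15)/3.322×10⁻²⁷ ≈ 4.3×10⁶ m/s.

v ≈ 4.3×10⁶ m/s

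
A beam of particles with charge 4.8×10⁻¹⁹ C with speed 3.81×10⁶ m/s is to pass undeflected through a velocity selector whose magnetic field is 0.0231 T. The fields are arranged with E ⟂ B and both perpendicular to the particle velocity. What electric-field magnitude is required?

For straight-line motion qE = qvB, so E = vB.
E = 3.81×10⁶ × 0.0231 = 8.80×10⁴ V/m.

E = 8.80×10⁴ V/m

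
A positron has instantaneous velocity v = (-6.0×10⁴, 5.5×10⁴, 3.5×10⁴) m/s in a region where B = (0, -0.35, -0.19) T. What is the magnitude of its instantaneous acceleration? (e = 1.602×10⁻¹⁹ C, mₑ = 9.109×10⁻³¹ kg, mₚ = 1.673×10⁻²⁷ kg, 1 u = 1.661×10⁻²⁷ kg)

v×B = (1800, -1.14×10⁴, 2.10×10⁴) N/C.
F = q v×B = (1.602×10⁻¹⁹ C)·(1800, -1.14×10⁴, 2.10×10⁴) = (2.88×10⁻¹⁶, -1.83×10⁻¹⁵, 3.36×10⁻¹⁵) N.
|a| = |F|/m = 3.839×10⁻¹⁵/9.109×10⁻³¹ ≈ 4.21×10¹⁵ m/s².

|a| ≈ 4.21×10¹⁵ m/s²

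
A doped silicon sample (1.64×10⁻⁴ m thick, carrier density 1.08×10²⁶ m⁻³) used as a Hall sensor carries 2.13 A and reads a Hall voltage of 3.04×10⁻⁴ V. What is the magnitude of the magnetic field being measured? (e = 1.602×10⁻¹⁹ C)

B ≈ 0.405 T

From V_H = IB/(n e t), B = V_H n e t / I.
B = (3.04×10⁻⁴)(1.08×10²⁶)(1.602×10⁻¹⁹)(1.64×10⁻⁴)/2.13 ≈ 0.405 T.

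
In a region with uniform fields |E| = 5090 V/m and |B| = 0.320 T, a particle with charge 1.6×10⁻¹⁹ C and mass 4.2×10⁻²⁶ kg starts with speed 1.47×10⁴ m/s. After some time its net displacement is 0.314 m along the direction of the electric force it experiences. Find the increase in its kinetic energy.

ΔKE ≈ 2.56×10⁻¹⁶ J

The magnetic force is always ⟂ v and does no work; only the electric force changes KE.
ΔKE = F_E · d = |q|E d = (1.6×10⁻¹⁹)(5090)(0.314) ≈ 2.56×10⁻¹⁶ J.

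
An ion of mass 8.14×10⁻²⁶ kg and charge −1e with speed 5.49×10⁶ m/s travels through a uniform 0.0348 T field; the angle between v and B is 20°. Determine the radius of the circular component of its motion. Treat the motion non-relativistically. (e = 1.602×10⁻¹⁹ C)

r ≈ 27.4 m

v⊥ = v sinθ = 5.49×10⁶·sin20° ≈ 1.878×10⁶ m/s.
r = m v⊥/(|q|B) = (8.14×10⁻²⁶)(1.878×10⁶)/((1.602×10⁻¹⁹)(0.0348)) ≈ 27.4 m.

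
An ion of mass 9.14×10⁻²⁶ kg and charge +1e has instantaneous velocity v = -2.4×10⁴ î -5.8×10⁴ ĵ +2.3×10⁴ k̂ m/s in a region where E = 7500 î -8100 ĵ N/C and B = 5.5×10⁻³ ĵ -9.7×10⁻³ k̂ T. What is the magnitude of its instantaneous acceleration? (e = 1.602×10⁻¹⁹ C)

|a| ≈ 2.02×10¹⁰ m/s²

v×B = (436, -233, -132) N/C.
E + v×B = (7940, -8330, -132) N/C.
F = q(E + v×B) = (1.602×10⁻¹⁹ C)·(7940, -8330, -132) = (1.27×10⁻¹⁵, -1.33×10⁻¹⁵, -2.11×10⁻¹⁷) N.
|a| = |F|/m = 1.844×10⁻¹⁵/9.14×10⁻²⁶ ≈ 2.02×10¹⁰ m/s².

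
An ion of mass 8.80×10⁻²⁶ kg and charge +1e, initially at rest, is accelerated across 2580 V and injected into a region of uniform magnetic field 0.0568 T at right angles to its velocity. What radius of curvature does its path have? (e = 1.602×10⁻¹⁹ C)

r ≈ 0.937 m

Acceleration: |q|V = ½mv² ⇒ v = √(2|q|V/m) = √(2·1.602×10⁻¹⁹·2580/8.80×10⁻²⁶) ≈ 9.692×10⁴ m/s.
In the field: r = mv/(|q|B) = (8.80×10⁻²⁶)(9.692×10⁴)/((1.602×10⁻¹⁹)(0.0568)) ≈ 0.937 m.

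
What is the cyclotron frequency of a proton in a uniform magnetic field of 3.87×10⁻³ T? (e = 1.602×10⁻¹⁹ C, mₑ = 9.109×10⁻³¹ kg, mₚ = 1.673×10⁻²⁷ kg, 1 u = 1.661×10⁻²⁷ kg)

f ≈ 5.90×10⁴ Hz

f = |q|B/(2πm).
f = (1.602×10⁻¹⁹)(3.87×10⁻³)/(2π·1.673×10⁻²⁷) ≈ 5.90×10⁴ Hz.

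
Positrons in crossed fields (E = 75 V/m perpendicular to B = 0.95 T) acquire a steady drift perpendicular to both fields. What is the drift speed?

v_d ≈ 79 m/s

The steady drift has the magnetic force balancing the electric force, so v_d = E/B.
v_d = 75/0.95 = 79 m/s.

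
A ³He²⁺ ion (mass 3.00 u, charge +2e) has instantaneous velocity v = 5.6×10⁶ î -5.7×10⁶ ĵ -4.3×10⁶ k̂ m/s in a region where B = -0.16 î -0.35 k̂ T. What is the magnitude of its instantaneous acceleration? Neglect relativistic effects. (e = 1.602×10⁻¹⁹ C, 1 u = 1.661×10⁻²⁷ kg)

|a| ≈ 2.21×10¹⁴ m/s²

v×B = (1.99×10⁶, 2.65×10⁶, -9.12×10⁵) N/C.
F = q v×B = (3.204×10⁻¹⁹ C)·(1.99×10⁶, 2.65×10⁶, -9.12×10⁵) = (6.39×10⁻¹³, 8.48×10⁻¹³, -2.92×10⁻¹³) N.
|a| = |F|/m = 1.102×10⁻¹²/4.983×10⁻²⁷ ≈ 2.21×10¹⁴ m/s².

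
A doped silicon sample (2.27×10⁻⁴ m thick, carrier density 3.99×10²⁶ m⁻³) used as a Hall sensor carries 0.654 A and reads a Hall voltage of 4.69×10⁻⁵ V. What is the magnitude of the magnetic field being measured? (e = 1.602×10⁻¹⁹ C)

B ≈ 1.04 T

From V_H = IB/(n e t), B = V_H n e t / I.
B = (4.69×10⁻⁵)(3.99×10²⁶)(1.602×10⁻¹⁹)(2.27×10⁻⁴)/0.654 ≈ 1.04 T.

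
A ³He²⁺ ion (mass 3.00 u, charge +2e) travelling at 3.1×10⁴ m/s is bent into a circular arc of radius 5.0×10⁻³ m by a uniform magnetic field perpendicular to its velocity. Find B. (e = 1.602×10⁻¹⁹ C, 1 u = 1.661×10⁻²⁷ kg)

From |q|vB = mv²/r, B = mv/(|q|r).
B = (4.983×10⁻²⁷)(3.1×10⁴)/((3.204×10⁻¹⁹)(5.0×10⁻³)) ≈ 0.096 T.

B ≈ 0.096 T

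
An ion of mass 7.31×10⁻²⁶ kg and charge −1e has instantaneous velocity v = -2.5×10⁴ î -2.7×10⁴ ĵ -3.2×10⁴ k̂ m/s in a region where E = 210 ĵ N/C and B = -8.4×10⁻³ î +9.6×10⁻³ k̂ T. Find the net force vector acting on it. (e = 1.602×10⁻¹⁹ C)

F ≈ (4.15×10⁻¹⁷, -1.15×10⁻¹⁶, 3.63×10⁻¹⁷) N

v×B = (-259, 509, -227) N/C.
E + v×B = (-259, 719, -227) N/C.
F = q(E + v×B) = (−1.602×10⁻¹⁹ C)·(-259, 719, -227) = (4.15×10⁻¹⁷, -1.15×10⁻¹⁶, 3.63×10⁻¹⁷) N.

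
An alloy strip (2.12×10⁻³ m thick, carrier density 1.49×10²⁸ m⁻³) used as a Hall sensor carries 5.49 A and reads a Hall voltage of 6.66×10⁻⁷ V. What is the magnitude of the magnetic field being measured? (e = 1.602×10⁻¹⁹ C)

From V_H = IB/(n e t), B = V_H n e t / I.
B = (6.66×10⁻⁷)(1.49×10²⁸)(1.602×10⁻¹⁹)(2.12×10⁻³)/5.49 ≈ 0.614 T.

B ≈ 0.614 T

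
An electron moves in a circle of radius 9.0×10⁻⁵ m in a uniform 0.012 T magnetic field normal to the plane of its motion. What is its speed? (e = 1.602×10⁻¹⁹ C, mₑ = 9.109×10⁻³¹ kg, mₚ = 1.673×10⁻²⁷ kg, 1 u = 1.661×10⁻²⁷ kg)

v ≈ 1.9×10⁵ m/s

From |q|vB = mv²/r, v = |q|Br/m.
v = (1.602×10⁻¹⁹)(0.012)(9.0×10⁻⁵)/9.109×10⁻³¹ ≈ 1.9×10⁵ m/s.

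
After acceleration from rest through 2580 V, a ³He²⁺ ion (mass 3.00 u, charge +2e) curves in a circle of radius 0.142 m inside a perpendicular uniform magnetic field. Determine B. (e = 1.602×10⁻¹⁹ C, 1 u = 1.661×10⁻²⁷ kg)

B ≈ 0.0631 T

v = √(2|q|V/m) = √(2·3.204×10⁻¹⁹·2580/4.983×10⁻²⁷) ≈ 5.760×10⁵ m/s.
B = mv/(|q|r) = (4.983×10⁻²⁷)(5.760×10⁵)/((3.204×10⁻¹⁹)(0.142)) ≈ 0.0631 T.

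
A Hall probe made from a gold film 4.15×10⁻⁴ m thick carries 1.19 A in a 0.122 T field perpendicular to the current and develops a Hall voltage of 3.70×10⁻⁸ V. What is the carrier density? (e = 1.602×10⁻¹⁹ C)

From V_H = IB/(n e t), n = IB/(V_H e t).
n = (1.19)(0.122)/((3.70×10⁻⁸)(1.602×10⁻¹⁹)(4.15×10⁻⁴)) ≈ 5.90×10²⁸ m⁻³.

n ≈ 5.90×10²⁸ m⁻³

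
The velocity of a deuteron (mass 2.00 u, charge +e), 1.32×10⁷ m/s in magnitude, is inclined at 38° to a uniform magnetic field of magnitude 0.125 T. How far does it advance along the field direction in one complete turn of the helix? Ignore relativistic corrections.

p ≈ 10.8 m

v∥ = v cosθ = 1.32×10⁷·cos38° ≈ 1.040×10⁷ m/s.
T = 2πm/(|q|B) = 2π(3.322×10⁻²⁷)/((1.602×10⁻¹⁹)(0.125)) ≈ 1.042×10⁻⁶ s.
pitch = v∥ T = (1.040×10⁷)(1.042×10⁻⁶) ≈ 10.8 m.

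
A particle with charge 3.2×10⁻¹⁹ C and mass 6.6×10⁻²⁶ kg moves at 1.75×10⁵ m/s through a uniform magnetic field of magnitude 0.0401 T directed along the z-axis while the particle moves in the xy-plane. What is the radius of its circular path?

r ≈ 0.900 m

The magnetic force provides the centripetal force: |q|vB = mv²/r.
r = mv/(|q|B) = (6.6×10⁻²⁶)(1.75×10⁵)/((3.2×10⁻¹⁹)(0.0401)) ≈ 0.900 m.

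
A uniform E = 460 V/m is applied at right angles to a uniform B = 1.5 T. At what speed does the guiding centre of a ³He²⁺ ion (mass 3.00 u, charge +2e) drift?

v_d ≈ 310 m/s

The steady drift has the magnetic force balancing the electric force, so v_d = E/B.
v_d = 460/1.5 = 310 m/s.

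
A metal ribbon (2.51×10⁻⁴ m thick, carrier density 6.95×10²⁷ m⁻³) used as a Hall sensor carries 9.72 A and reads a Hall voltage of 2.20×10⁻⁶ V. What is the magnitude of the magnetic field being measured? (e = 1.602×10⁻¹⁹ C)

B ≈ 0.0633 T

From V_H = IB/(n e t), B = V_H n e t / I.
B = (2.20×10⁻⁶)(6.95×10²⁷)(1.602×10⁻¹⁹)(2.51×10⁻⁴)/9.72 ≈ 0.0633 T.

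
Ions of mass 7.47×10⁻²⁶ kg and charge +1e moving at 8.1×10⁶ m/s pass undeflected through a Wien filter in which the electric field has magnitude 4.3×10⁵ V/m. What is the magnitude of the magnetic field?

Balance of forces in the selector: qE = qvB ⇒ B = E/v.
B = 4.3×10⁵/8.1×10⁶ = 0.053 T.

B = 0.053 T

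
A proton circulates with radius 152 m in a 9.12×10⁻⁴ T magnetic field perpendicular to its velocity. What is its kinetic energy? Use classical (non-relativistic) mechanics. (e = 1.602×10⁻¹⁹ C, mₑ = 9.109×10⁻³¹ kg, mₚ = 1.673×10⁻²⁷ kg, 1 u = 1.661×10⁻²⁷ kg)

KE ≈ 9.20×10⁵ eV

v = |q|Br/m, then KE = ½mv² = (qBr)²/(2m).
v = (1.602×10⁻¹⁹)(9.12×10⁻⁴)(152)/1.673×10⁻²⁷ ≈ 1.327×10⁷ m/s.
KE = ½(1.673×10⁻²⁷)(1.327×10⁷)² ≈ 1.47×10⁻¹³ J = 9.20×10⁵ eV.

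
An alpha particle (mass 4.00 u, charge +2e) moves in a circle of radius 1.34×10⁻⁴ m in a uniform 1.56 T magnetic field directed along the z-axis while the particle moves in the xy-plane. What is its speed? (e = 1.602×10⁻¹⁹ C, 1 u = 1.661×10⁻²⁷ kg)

v ≈ 1.01×10⁴ m/s

From |q|vB = mv²/r, v = |q|Br/m.
v = (3.204×10⁻¹⁹)(1.56)(1.34×10⁻⁴)/6.644×10⁻²⁷ ≈ 1.01×10⁴ m/s.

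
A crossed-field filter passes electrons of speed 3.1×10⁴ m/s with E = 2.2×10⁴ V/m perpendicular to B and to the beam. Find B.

B = 0.71 T

Balance of forces in the selector: qE = qvB ⇒ B = E/v.
B = 2.2×10⁴/3.1×10⁴ = 0.71 T.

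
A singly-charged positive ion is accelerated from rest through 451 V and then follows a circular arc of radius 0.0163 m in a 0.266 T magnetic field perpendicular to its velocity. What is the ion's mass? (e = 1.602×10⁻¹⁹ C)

Combine |q|V = ½mv² and r = mv/(|q|B): eliminate v to get m = qB²r²/(2V).
m = (1.602×10⁻¹⁹)(0.266)²(0.0163)²/(2·451) ≈ 3.34×10⁻²⁷ kg.

m ≈ 3.34×10⁻²⁷ kg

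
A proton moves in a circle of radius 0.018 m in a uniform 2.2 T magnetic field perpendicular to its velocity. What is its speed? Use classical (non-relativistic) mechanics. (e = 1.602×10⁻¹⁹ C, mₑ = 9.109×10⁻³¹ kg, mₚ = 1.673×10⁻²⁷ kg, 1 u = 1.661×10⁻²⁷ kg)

From |q|vB = mv²/r, v = |q|Br/m.
v = (1.602×10⁻¹⁹)(2.2)(0.018)/1.673×10⁻²⁷ ≈ 3.8×10⁶ m/s.

v ≈ 3.8×10⁶ m/s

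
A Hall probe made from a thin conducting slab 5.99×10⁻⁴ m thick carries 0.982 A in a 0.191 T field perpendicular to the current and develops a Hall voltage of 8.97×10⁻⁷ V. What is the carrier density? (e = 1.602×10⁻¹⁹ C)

n ≈ 2.18×10²⁷ m⁻³

From V_H = IB/(n e t), n = IB/(V_H e t).
n = (0.982)(0.191)/((8.97×10⁻⁷)(1.602×10⁻¹⁹)(5.99×10⁻⁴)) ≈ 2.18×10²⁷ m⁻³.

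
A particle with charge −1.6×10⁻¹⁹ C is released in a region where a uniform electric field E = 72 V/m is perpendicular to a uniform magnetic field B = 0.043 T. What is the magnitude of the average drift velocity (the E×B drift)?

v_d ≈ 1700 m/s

The steady drift has the magnetic force balancing the electric force, so v_d = E/B.
v_d = 72/0.043 = 1700 m/s.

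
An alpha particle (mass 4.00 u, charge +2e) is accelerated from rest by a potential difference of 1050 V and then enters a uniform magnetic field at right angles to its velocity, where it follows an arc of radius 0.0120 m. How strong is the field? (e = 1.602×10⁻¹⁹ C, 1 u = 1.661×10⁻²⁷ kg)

B ≈ 0.550 T

v = √(2|q|V/m) = √(2·3.204×10⁻¹⁹·1050/6.644×10⁻²⁷) ≈ 3.182×10⁵ m/s.
B = mv/(|q|r) = (6.644×10⁻²⁷)(3.182×10⁵)/((3.204×10⁻¹⁹)(0.0120)) ≈ 0.550 T.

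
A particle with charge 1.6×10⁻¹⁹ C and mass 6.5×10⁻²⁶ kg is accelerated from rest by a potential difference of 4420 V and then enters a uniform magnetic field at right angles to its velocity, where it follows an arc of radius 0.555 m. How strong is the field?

B ≈ 0.108 T

v = √(2|q|V/m) = √(2·1.6×10⁻¹⁹·4420/6.5×10⁻²⁶) ≈ 1.475×10⁵ m/s.
B = mv/(|q|r) = (6.5×10⁻²⁶)(1.475×10⁵)/((1.6×10⁻¹⁹)(0.555)) ≈ 0.108 T.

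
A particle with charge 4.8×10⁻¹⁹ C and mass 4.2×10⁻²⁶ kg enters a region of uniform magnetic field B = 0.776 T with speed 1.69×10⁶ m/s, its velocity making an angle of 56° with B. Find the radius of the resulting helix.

v⊥ = v sinθ = 1.69×10⁶·sin56° ≈ 1.401×10⁶ m/s.
r = m v⊥/(|q|B) = (4.2×10⁻²⁶)(1.401×10⁶)/((4.8×10⁻¹⁹)(0.776)) ≈ 0.158 m.

r ≈ 0.158 m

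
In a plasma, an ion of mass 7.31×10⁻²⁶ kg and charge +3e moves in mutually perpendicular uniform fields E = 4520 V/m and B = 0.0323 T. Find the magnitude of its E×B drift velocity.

In crossed fields the guiding centre drifts at v_d = |E×B|/B² = E/B, independent of charge and mass.
v_d = 4520/0.0323 = 1.40×10⁵ m/s.

v_d ≈ 1.40×10⁵ m/s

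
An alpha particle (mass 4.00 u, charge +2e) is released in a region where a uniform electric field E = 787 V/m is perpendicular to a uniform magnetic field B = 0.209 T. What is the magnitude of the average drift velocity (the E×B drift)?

v_d ≈ 3770 m/s

In crossed fields the guiding centre drifts at v_d = |E×B|/B² = E/B, independent of charge and mass.
v_d = 787/0.209 = 3770 m/s.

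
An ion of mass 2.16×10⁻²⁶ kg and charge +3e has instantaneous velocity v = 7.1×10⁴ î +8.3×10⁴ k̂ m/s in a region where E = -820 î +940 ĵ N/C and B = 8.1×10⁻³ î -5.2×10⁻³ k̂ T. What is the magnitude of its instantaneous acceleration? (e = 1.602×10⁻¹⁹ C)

|a| ≈ 4.77×10¹⁰ m/s²

v×B = (0, 1040, 0) N/C.
E + v×B = (-820, 1980, 0) N/C.
F = q(E + v×B) = (4.806×10⁻¹⁹ C)·(-820, 1980, 0) = (-3.94×10⁻¹⁶, 9.52×10⁻¹⁶, 0) N.
|a| = |F|/m = 1.031×10⁻¹⁵/2.16×10⁻²⁶ ≈ 4.77×10¹⁰ m/s².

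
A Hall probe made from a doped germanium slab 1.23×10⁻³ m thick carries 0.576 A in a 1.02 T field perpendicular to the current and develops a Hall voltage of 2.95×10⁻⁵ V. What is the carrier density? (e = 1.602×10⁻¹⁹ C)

From V_H = IB/(n e t), n = IB/(V_H e t).
n = (0.576)(1.02)/((2.95×10⁻⁵)(1.602×10⁻¹⁹)(1.23×10⁻³)) ≈ 1.01×10²⁶ m⁻³.

n ≈ 1.01×10²⁶ m⁻³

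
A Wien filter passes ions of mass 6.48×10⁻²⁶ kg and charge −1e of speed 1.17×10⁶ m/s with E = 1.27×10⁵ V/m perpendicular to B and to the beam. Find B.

B = 0.109 T

Balance of forces in the selector: qE = qvB ⇒ B = E/v.
B = 1.27×10⁵/1.17×10⁶ = 0.109 T.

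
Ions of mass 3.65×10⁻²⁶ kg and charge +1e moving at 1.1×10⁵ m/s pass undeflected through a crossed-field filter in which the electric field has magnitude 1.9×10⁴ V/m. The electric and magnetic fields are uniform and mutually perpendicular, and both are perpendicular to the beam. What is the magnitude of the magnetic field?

B = 0.17 T

Balance of forces in the selector: qE = qvB ⇒ B = E/v.
B = 1.9×10⁴/1.1×10⁵ = 0.17 T.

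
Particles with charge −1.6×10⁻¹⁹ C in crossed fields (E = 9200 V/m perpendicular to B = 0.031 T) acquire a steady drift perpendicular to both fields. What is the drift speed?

v_d ≈ 3.0×10⁵ m/s

The steady drift has the magnetic force balancing the electric force, so v_d = E/B.
v_d = 9200/0.031 = 3.0×10⁵ m/s.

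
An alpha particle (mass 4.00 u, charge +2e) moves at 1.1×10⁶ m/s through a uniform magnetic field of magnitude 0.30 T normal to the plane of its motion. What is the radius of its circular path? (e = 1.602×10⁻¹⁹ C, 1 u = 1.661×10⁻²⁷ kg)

r ≈ 0.076 m

The magnetic force provides the centripetal force: |q|vB = mv²/r.
r = mv/(|q|B) = (6.644×10⁻²⁷)(1.1×10⁶)/((3.204×10⁻¹⁹)(0.30)) ≈ 0.076 m.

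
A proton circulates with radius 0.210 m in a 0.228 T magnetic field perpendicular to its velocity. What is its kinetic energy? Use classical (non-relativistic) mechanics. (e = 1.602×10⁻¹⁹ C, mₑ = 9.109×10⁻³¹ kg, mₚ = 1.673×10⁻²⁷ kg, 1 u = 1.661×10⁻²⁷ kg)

v = |q|Br/m, then KE = ½mv² = (qBr)²/(2m).
v = (1.602×10⁻¹⁹)(0.228)(0.210)/1.673×10⁻²⁷ ≈ 4.585×10⁶ m/s.
KE = ½(1.673×10⁻²⁷)(4.585×10⁶)² ≈ 1.76×10⁻¹⁴ J.

KE ≈ 1.76×10⁻¹⁴ J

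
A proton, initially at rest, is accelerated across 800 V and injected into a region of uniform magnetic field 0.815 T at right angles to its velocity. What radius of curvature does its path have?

r ≈ 5.02×10⁻³ m

Acceleration: |q|V = ½mv² ⇒ v = √(2|q|V/m) = √(2·1.602×10⁻¹⁹·800/1.673×10⁻²⁷) ≈ 3.914×10⁵ m/s.
In the field: r = mv/(|q|B) = (1.673×10⁻²⁷)(3.914×10⁵)/((1.602×10⁻¹⁹)(0.815)) ≈ 5.02×10⁻³ m.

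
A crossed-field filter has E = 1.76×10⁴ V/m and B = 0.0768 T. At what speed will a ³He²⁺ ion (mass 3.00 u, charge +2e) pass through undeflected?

v = 2.29×10⁵ m/s

Straight-line motion ⇒ electric and magnetic forces cancel, so E = vB.
v = E/B = 1.76×10⁴/0.0768 = 2.29×10⁵ m/s.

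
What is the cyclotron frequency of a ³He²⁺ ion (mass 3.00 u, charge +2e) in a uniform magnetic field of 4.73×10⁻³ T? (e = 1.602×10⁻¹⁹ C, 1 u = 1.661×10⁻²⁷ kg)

f = |q|B/(2πm).
f = (3.204×10⁻¹⁹)(4.73×10⁻³)/(2π·4.983×10⁻²⁷) ≈ 4.84×10⁴ Hz.

f ≈ 4.84×10⁴ Hz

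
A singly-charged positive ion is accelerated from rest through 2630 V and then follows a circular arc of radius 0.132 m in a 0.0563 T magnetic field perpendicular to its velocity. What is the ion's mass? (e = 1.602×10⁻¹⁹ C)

Combine |q|V = ½mv² and r = mv/(|q|B): eliminate v to get m = qB²r²/(2V).
m = (1.602×10⁻¹⁹)(0.0563)²(0.132)²/(2·2630) ≈ 1.68×10⁻²⁷ kg.

m ≈ 1.68×10⁻²⁷ kg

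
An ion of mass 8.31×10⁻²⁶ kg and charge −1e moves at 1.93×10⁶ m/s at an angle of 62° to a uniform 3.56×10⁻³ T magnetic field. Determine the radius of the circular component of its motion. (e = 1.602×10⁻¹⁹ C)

r ≈ 248 m

v⊥ = v sinθ = 1.93×10⁶·sin62° ≈ 1.704×10⁶ m/s.
r = m v⊥/(|q|B) = (8.31×10⁻²⁶)(1.704×10⁶)/((1.602×10⁻¹⁹)(3.56×10⁻³)) ≈ 248 m.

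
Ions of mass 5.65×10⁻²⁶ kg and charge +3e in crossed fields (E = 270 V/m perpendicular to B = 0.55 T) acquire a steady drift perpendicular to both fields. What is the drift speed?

The E×B drift speed is v_d = E/B.
v_d = 270/0.55 = 490 m/s.

v_d ≈ 490 m/s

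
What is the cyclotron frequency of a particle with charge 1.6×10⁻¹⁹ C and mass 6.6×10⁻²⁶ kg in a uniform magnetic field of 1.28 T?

f ≈ 4.94×10⁵ Hz

f = |q|B/(2πm).
f = (1.6×10⁻¹⁹)(1.28)/(2π·6.6×10⁻²⁶) ≈ 4.94×10⁵ Hz.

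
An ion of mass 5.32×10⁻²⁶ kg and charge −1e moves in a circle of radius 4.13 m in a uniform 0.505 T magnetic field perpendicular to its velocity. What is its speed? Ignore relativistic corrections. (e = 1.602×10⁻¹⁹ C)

v ≈ 6.28×10⁶ m/s

From |q|vB = mv²/r, v = |q|Br/m.
v = (1.602×10⁻¹⁹)(0.505)(4.13)/5.32×10⁻²⁶ ≈ 6.28×10⁶ m/s.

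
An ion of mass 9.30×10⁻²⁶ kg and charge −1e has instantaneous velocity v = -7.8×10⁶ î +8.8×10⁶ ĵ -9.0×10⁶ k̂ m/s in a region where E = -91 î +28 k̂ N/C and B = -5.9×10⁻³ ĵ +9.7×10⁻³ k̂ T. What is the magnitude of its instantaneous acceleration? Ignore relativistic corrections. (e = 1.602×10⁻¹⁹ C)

v×B = (3.23×10⁴, 7.57×10⁴, 4.60×10⁴) N/C.
E + v×B = (3.22×10⁴, 7.57×10⁴, 4.60×10⁴) N/C.
F = q(E + v×B) = (−1.602×10⁻¹⁹ C)·(3.22×10⁴, 7.57×10⁴, 4.60×10⁴) = (-5.15×10⁻¹⁵, -1.21×10⁻¹⁴, -7.38×10⁻¹⁵) N.
|a| = |F|/m = 1.510×10⁻¹⁴/9.30×10⁻²⁶ ≈ 1.62×10¹¹ m/s².

|a| ≈ 1.62×10¹¹ m/s²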